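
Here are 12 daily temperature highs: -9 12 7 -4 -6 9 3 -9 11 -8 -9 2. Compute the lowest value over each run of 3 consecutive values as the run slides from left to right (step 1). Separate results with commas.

-9, -4, -6, -6, -6, -9, -9, -9, -9, -9

Sliding a size-3 window across the 12 values:
[-9, 12, 7] → min -9
[12, 7, -4] → min -4
[7, -4, -6] → min -6
[-4, -6, 9] → min -6
[-6, 9, 3] → min -6
[9, 3, -9] → min -9
[3, -9, 11] → min -9
[-9, 11, -8] → min -9
[11, -8, -9] → min -9
[-8, -9, 2] → min -9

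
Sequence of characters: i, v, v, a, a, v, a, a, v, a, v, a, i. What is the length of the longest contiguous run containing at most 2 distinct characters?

11

Extend right; when distinct count exceeds 2, shrink from the left:
add i: window [i] (1 distinct), len 1
add v: window [i, v] (2 distinct), len 2
add v: window [i, v, v] (2 distinct), len 3
add a: window [v, v, a] (2 distinct), len 3
add a: window [v, v, a, a] (2 distinct), len 4
add v: window [v, v, a, a, v] (2 distinct), len 5
add a: window [v, v, a, a, v, a] (2 distinct), len 6
add a: window [v, v, a, a, v, a, a] (2 distinct), len 7
add v: window [v, v, a, a, v, a, a, v] (2 distinct), len 8
add a: window [v, v, a, a, v, a, a, v, a] (2 distinct), len 9
add v: window [v, v, a, a, v, a, a, v, a, v] (2 distinct), len 10
add a: window [v, v, a, a, v, a, a, v, a, v, a] (2 distinct), len 11
add i: window [a, i] (2 distinct), len 2
Longest length with ≤2 distinct: 11.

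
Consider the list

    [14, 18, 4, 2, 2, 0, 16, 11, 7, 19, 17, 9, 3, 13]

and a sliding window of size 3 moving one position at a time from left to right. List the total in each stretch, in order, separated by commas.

[14, 18, 4] → sum 36
[18, 4, 2] → sum 24
[4, 2, 2] → sum 8
[2, 2, 0] → sum 4
[2, 0, 16] → sum 18
[0, 16, 11] → sum 27
[16, 11, 7] → sum 34
[11, 7, 19] → sum 37
[7, 19, 17] → sum 43
[19, 17, 9] → sum 45
[17, 9, 3] → sum 29
[9, 3, 13] → sum 25

36, 24, 8, 4, 18, 27, 34, 37, 43, 45, 29, 25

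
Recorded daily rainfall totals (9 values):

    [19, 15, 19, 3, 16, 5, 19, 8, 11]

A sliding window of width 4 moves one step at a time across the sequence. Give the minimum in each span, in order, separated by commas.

[19, 15, 19, 3] → min 3
[15, 19, 3, 16] → min 3
[19, 3, 16, 5] → min 3
[3, 16, 5, 19] → min 3
[16, 5, 19, 8] → min 5
[5, 19, 8, 11] → min 5

3, 3, 3, 3, 5, 5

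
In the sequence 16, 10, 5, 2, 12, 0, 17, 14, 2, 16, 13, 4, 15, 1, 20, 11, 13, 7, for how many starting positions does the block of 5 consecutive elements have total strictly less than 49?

5

[16, 10, 5, 2, 12] → sum 45  < 49 ✓
[10, 5, 2, 12, 0] → sum 29  < 49 ✓
[5, 2, 12, 0, 17] → sum 36  < 49 ✓
[2, 12, 0, 17, 14] → sum 45  < 49 ✓
[12, 0, 17, 14, 2] → sum 45  < 49 ✓
[0, 17, 14, 2, 16] → sum 49
[17, 14, 2, 16, 13] → sum 62
[14, 2, 16, 13, 4] → sum 49
[2, 16, 13, 4, 15] → sum 50
[16, 13, 4, 15, 1] → sum 49
[13, 4, 15, 1, 20] → sum 53
[4, 15, 1, 20, 11] → sum 51
[15, 1, 20, 11, 13] → sum 60
[1, 20, 11, 13, 7] → sum 52
5 windows satisfy the condition.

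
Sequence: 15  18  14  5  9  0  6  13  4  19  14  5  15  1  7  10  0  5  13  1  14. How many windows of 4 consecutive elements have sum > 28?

9

15 18 14 5 → sum 52  > 28 ✓
18 14 5 9 → sum 46  > 28 ✓
14 5 9 0 → sum 28
5 9 0 6 → sum 20
9 0 6 13 → sum 28
0 6 13 4 → sum 23
6 13 4 19 → sum 42  > 28 ✓
13 4 19 14 → sum 50  > 28 ✓
4 19 14 5 → sum 42  > 28 ✓
19 14 5 15 → sum 53  > 28 ✓
14 5 15 1 → sum 35  > 28 ✓
5 15 1 7 → sum 28
15 1 7 10 → sum 33  > 28 ✓
1 7 10 0 → sum 18
7 10 0 5 → sum 22
10 0 5 13 → sum 28
0 5 13 1 → sum 19
5 13 1 14 → sum 33  > 28 ✓
9 windows satisfy the condition.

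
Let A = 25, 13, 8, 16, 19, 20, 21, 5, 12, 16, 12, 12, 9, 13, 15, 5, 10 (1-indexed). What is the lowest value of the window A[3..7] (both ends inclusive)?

8

Elements at indices 3..7: 8, 16, 19, 20, 21
min(8, 16, 19, 20, 21) = 8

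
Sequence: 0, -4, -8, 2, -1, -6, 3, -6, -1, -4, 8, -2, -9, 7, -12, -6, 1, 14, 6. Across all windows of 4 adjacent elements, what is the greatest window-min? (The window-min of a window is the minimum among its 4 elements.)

[0, -4, -8, 2] → min -8
[-4, -8, 2, -1] → min -8
[-8, 2, -1, -6] → min -8
[2, -1, -6, 3] → min -6
[-1, -6, 3, -6] → min -6
[-6, 3, -6, -1] → min -6
[3, -6, -1, -4] → min -6
[-6, -1, -4, 8] → min -6
[-1, -4, 8, -2] → min -4
[-4, 8, -2, -9] → min -9
[8, -2, -9, 7] → min -9
[-2, -9, 7, -12] → min -12
[-9, 7, -12, -6] → min -12
[7, -12, -6, 1] → min -12
[-12, -6, 1, 14] → min -12
[-6, 1, 14, 6] → min -6
Greatest of these is -4.

-4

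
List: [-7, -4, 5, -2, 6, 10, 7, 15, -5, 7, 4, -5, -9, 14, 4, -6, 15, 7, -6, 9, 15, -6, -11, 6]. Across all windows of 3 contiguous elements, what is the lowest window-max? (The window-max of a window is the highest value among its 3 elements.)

4

Window maxs for each of the 22 positions:
[-7, -4, 5] → max 5
[-4, 5, -2] → max 5
[5, -2, 6] → max 6
[-2, 6, 10] → max 10
[6, 10, 7] → max 10
[10, 7, 15] → max 15
[7, 15, -5] → max 15
[15, -5, 7] → max 15
[-5, 7, 4] → max 7
[7, 4, -5] → max 7
[4, -5, -9] → max 4
[-5, -9, 14] → max 14
[-9, 14, 4] → max 14
[14, 4, -6] → max 14
[4, -6, 15] → max 15
[-6, 15, 7] → max 15
[15, 7, -6] → max 15
[7, -6, 9] → max 9
[-6, 9, 15] → max 15
[9, 15, -6] → max 15
[15, -6, -11] → max 15
[-6, -11, 6] → max 6
Lowest of these is 4.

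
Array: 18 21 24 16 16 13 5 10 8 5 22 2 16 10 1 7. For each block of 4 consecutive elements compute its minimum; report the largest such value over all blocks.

(18, 21, 24, 16) → min 16
(21, 24, 16, 16) → min 16
(24, 16, 16, 13) → min 13
(16, 16, 13, 5) → min 5
(16, 13, 5, 10) → min 5
(13, 5, 10, 8) → min 5
(5, 10, 8, 5) → min 5
(10, 8, 5, 22) → min 5
(8, 5, 22, 2) → min 2
(5, 22, 2, 16) → min 2
(22, 2, 16, 10) → min 2
(2, 16, 10, 1) → min 1
(16, 10, 1, 7) → min 1
Largest of these is 16.

16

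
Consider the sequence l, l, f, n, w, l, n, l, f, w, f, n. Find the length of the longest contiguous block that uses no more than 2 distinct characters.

add l: window [l] (1 distinct), len 1
add l: window [l, l] (1 distinct), len 2
add f: window [l, l, f] (2 distinct), len 3
add n: window [f, n] (2 distinct), len 2
add w: window [n, w] (2 distinct), len 2
add l: window [w, l] (2 distinct), len 2
add n: window [l, n] (2 distinct), len 2
add l: window [l, n, l] (2 distinct), len 3
add f: window [l, f] (2 distinct), len 2
add w: window [f, w] (2 distinct), len 2
add f: window [f, w, f] (2 distinct), len 3
add n: window [f, n] (2 distinct), len 2
Longest length with ≤2 distinct: 3.

3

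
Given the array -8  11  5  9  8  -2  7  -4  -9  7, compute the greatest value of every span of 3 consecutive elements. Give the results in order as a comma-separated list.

(-8, 11, 5) → max 11
(11, 5, 9) → max 11
(5, 9, 8) → max 9
(9, 8, -2) → max 9
(8, -2, 7) → max 8
(-2, 7, -4) → max 7
(7, -4, -9) → max 7
(-4, -9, 7) → max 7

11, 11, 9, 9, 8, 7, 7, 7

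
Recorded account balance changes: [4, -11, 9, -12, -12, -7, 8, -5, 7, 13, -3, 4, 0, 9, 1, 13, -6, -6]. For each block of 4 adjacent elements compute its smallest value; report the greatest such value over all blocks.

0

Window mins for each of the 15 positions:
(4, -11, 9, -12) → min -12
(-11, 9, -12, -12) → min -12
(9, -12, -12, -7) → min -12
(-12, -12, -7, 8) → min -12
(-12, -7, 8, -5) → min -12
(-7, 8, -5, 7) → min -7
(8, -5, 7, 13) → min -5
(-5, 7, 13, -3) → min -5
(7, 13, -3, 4) → min -3
(13, -3, 4, 0) → min -3
(-3, 4, 0, 9) → min -3
(4, 0, 9, 1) → min 0
(0, 9, 1, 13) → min 0
(9, 1, 13, -6) → min -6
(1, 13, -6, -6) → min -6
Greatest of these is 0.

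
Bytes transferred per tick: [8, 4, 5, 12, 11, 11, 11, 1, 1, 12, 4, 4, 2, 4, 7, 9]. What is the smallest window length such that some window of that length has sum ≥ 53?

add 8: running sum 8 < 53
add 4: running sum 12 < 53
add 5: running sum 17 < 53
add 12: running sum 29 < 53
add 11: running sum 40 < 53
add 11: running sum 51 < 53
end 6: [4, 5, 12, 11, 11, 11] sum 54, len 6
end 7: [4, 5, 12, 11, 11, 11, 1] sum 55, len 7
end 8: [4, 5, 12, 11, 11, 11, 1, 1] sum 56, len 8
end 9: [12, 11, 11, 11, 1, 1, 12] sum 59, len 7
end 10: [12, 11, 11, 11, 1, 1, 12, 4] sum 63, len 8
end 11: [11, 11, 11, 1, 1, 12, 4, 4] sum 55, len 8
end 12: [11, 11, 11, 1, 1, 12, 4, 4, 2] sum 57, len 9
end 13: [11, 11, 11, 1, 1, 12, 4, 4, 2, 4] sum 61, len 10
end 14: [11, 11, 1, 1, 12, 4, 4, 2, 4, 7] sum 57, len 10
end 15: [11, 1, 1, 12, 4, 4, 2, 4, 7, 9] sum 55, len 10
Shortest qualifying length: 6.

6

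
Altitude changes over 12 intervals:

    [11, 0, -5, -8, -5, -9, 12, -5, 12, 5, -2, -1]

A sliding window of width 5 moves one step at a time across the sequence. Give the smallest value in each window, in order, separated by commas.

-8, -9, -9, -9, -9, -9, -5, -5

Sliding a size-5 window across the 12 values:
[11, 0, -5, -8, -5] → min -8
[0, -5, -8, -5, -9] → min -9
[-5, -8, -5, -9, 12] → min -9
[-8, -5, -9, 12, -5] → min -9
[-5, -9, 12, -5, 12] → min -9
[-9, 12, -5, 12, 5] → min -9
[12, -5, 12, 5, -2] → min -5
[-5, 12, 5, -2, -1] → min -5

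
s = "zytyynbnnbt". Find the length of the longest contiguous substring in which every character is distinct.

3

add z: [z] len 1
add y: [z, y] len 2
add t: [z, y, t] len 3
add y (repeat y, move left end past it): [t, y] len 2
add y (repeat y, move left end past it): [y] len 1
add n: [y, n] len 2
add b: [y, n, b] len 3
add n (repeat n, move left end past it): [b, n] len 2
add n (repeat n, move left end past it): [n] len 1
add b: [n, b] len 2
add t: [n, b, t] len 3
Longest all-distinct length: 3.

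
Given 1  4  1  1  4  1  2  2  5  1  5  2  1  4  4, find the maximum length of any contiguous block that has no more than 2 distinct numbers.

Extend right; when distinct count exceeds 2, shrink from the left:
[1] 1 distinct, len 1
[1, 4] 2 distinct, len 2
[1, 4, 1] 2 distinct, len 3
[1, 4, 1, 1] 2 distinct, len 4
[1, 4, 1, 1, 4] 2 distinct, len 5
[1, 4, 1, 1, 4, 1] 2 distinct, len 6
[1, 2] 2 distinct, len 2
[1, 2, 2] 2 distinct, len 3
[2, 2, 5] 2 distinct, len 3
[5, 1] 2 distinct, len 2
[5, 1, 5] 2 distinct, len 3
[5, 2] 2 distinct, len 2
[2, 1] 2 distinct, len 2
[1, 4] 2 distinct, len 2
[1, 4, 4] 2 distinct, len 3
Longest length with ≤2 distinct: 6.

6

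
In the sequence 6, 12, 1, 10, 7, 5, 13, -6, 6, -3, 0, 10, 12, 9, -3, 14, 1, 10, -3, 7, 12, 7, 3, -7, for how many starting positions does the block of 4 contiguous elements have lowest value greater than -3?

6 12 1 10 → min 1  > -3 ✓
12 1 10 7 → min 1  > -3 ✓
1 10 7 5 → min 1  > -3 ✓
10 7 5 13 → min 5  > -3 ✓
7 5 13 -6 → min -6
5 13 -6 6 → min -6
13 -6 6 -3 → min -6
-6 6 -3 0 → min -6
6 -3 0 10 → min -3
-3 0 10 12 → min -3
0 10 12 9 → min 0  > -3 ✓
10 12 9 -3 → min -3
12 9 -3 14 → min -3
9 -3 14 1 → min -3
-3 14 1 10 → min -3
14 1 10 -3 → min -3
1 10 -3 7 → min -3
10 -3 7 12 → min -3
-3 7 12 7 → min -3
7 12 7 3 → min 3  > -3 ✓
12 7 3 -7 → min -7
6 windows satisfy the condition.

6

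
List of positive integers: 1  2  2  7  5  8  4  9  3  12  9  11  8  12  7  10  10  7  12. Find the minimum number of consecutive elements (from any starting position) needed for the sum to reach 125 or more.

add 1: running sum 1 < 125
add 2: running sum 3 < 125
add 2: running sum 5 < 125
add 7: running sum 12 < 125
add 5: running sum 17 < 125
add 8: running sum 25 < 125
add 4: running sum 29 < 125
add 9: running sum 38 < 125
add 3: running sum 41 < 125
add 12: running sum 53 < 125
add 9: running sum 62 < 125
add 11: running sum 73 < 125
add 8: running sum 81 < 125
add 12: running sum 93 < 125
add 7: running sum 100 < 125
add 10: running sum 110 < 125
add 10: running sum 120 < 125
end 17: [2, 2, 7, 5, 8, 4, 9, 3, 12, 9, 11, 8, 12, 7, 10, 10, 7] sum 126, len 17
end 18: [5, 8, 4, 9, 3, 12, 9, 11, 8, 12, 7, 10, 10, 7, 12] sum 127, len 15
Shortest qualifying length: 15.

15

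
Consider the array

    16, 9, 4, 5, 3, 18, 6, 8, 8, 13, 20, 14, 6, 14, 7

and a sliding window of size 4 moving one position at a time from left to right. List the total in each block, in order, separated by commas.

(16, 9, 4, 5) → sum 34
(9, 4, 5, 3) → sum 21
(4, 5, 3, 18) → sum 30
(5, 3, 18, 6) → sum 32
(3, 18, 6, 8) → sum 35
(18, 6, 8, 8) → sum 40
(6, 8, 8, 13) → sum 35
(8, 8, 13, 20) → sum 49
(8, 13, 20, 14) → sum 55
(13, 20, 14, 6) → sum 53
(20, 14, 6, 14) → sum 54
(14, 6, 14, 7) → sum 41

34, 21, 30, 32, 35, 40, 35, 49, 55, 53, 54, 41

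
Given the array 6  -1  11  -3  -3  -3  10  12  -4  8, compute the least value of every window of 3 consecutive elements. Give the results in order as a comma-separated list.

-1, -3, -3, -3, -3, -3, -4, -4

6 -1 11 → min -1
-1 11 -3 → min -3
11 -3 -3 → min -3
-3 -3 -3 → min -3
-3 -3 10 → min -3
-3 10 12 → min -3
10 12 -4 → min -4
12 -4 8 → min -4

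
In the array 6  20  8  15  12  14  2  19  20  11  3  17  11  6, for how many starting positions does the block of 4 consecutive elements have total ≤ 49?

6

[6, 20, 8, 15] → sum 49  ≤ 49 ✓
[20, 8, 15, 12] → sum 55
[8, 15, 12, 14] → sum 49  ≤ 49 ✓
[15, 12, 14, 2] → sum 43  ≤ 49 ✓
[12, 14, 2, 19] → sum 47  ≤ 49 ✓
[14, 2, 19, 20] → sum 55
[2, 19, 20, 11] → sum 52
[19, 20, 11, 3] → sum 53
[20, 11, 3, 17] → sum 51
[11, 3, 17, 11] → sum 42  ≤ 49 ✓
[3, 17, 11, 6] → sum 37  ≤ 49 ✓
6 windows satisfy the condition.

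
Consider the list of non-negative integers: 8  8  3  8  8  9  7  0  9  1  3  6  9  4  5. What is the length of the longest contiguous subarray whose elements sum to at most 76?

Extend to the right; shrink from the left whenever the sum exceeds 76:
[8] sum 8 len 1
[8, 8] sum 16 len 2
[8, 8, 3] sum 19 len 3
[8, 8, 3, 8] sum 27 len 4
[8, 8, 3, 8, 8] sum 35 len 5
[8, 8, 3, 8, 8, 9] sum 44 len 6
[8, 8, 3, 8, 8, 9, 7] sum 51 len 7
[8, 8, 3, 8, 8, 9, 7, 0] sum 51 len 8
[8, 8, 3, 8, 8, 9, 7, 0, 9] sum 60 len 9
[8, 8, 3, 8, 8, 9, 7, 0, 9, 1] sum 61 len 10
[8, 8, 3, 8, 8, 9, 7, 0, 9, 1, 3] sum 64 len 11
[8, 8, 3, 8, 8, 9, 7, 0, 9, 1, 3, 6] sum 70 len 12
[8, 3, 8, 8, 9, 7, 0, 9, 1, 3, 6, 9] sum 71 len 12
[8, 3, 8, 8, 9, 7, 0, 9, 1, 3, 6, 9, 4] sum 75 len 13
[3, 8, 8, 9, 7, 0, 9, 1, 3, 6, 9, 4, 5] sum 72 len 13
Longest length seen: 13.

13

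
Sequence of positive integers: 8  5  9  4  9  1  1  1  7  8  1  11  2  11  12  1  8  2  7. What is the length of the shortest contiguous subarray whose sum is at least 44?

6

Extend right; whenever the sum reaches 44, record the length and shrink from the left:
add 8: running sum 8 < 44
add 5: running sum 13 < 44
add 9: running sum 22 < 44
add 4: running sum 26 < 44
add 9: running sum 35 < 44
add 1: running sum 36 < 44
add 1: running sum 37 < 44
add 1: running sum 38 < 44
add 7: shortest ending here [8, 5, 9, 4, 9, 1, 1, 1, 7] sum 45, len 9
add 8: shortest ending here [5, 9, 4, 9, 1, 1, 1, 7, 8] sum 45, len 9
add 1: shortest ending here [5, 9, 4, 9, 1, 1, 1, 7, 8, 1] sum 46, len 10
add 11: shortest ending here [9, 4, 9, 1, 1, 1, 7, 8, 1, 11] sum 52, len 10
add 2: shortest ending here [4, 9, 1, 1, 1, 7, 8, 1, 11, 2] sum 45, len 10
add 11: shortest ending here [9, 1, 1, 1, 7, 8, 1, 11, 2, 11] sum 52, len 10
add 12: shortest ending here [8, 1, 11, 2, 11, 12] sum 45, len 6
add 1: shortest ending here [8, 1, 11, 2, 11, 12, 1] sum 46, len 7
add 8: shortest ending here [11, 2, 11, 12, 1, 8] sum 45, len 6
add 2: shortest ending here [11, 2, 11, 12, 1, 8, 2] sum 47, len 7
add 7: shortest ending here [11, 2, 11, 12, 1, 8, 2, 7] sum 54, len 8
Shortest qualifying length: 6.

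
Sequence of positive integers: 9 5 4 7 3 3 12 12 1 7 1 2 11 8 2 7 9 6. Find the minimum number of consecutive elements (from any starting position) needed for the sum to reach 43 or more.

6

add 9: running sum 9 < 43
add 5: running sum 14 < 43
add 4: running sum 18 < 43
add 7: running sum 25 < 43
add 3: running sum 28 < 43
add 3: running sum 31 < 43
add 12: shortest ending here [9, 5, 4, 7, 3, 3, 12] sum 43, len 7
add 12: shortest ending here [5, 4, 7, 3, 3, 12, 12] sum 46, len 7
add 1: shortest ending here [5, 4, 7, 3, 3, 12, 12, 1] sum 47, len 8
add 7: shortest ending here [7, 3, 3, 12, 12, 1, 7] sum 45, len 7
add 1: shortest ending here [7, 3, 3, 12, 12, 1, 7, 1] sum 46, len 8
add 2: shortest ending here [7, 3, 3, 12, 12, 1, 7, 1, 2] sum 48, len 9
add 11: shortest ending here [12, 12, 1, 7, 1, 2, 11] sum 46, len 7
add 8: shortest ending here [12, 12, 1, 7, 1, 2, 11, 8] sum 54, len 8
add 2: shortest ending here [12, 1, 7, 1, 2, 11, 8, 2] sum 44, len 8
add 7: shortest ending here [12, 1, 7, 1, 2, 11, 8, 2, 7] sum 51, len 9
add 9: shortest ending here [7, 1, 2, 11, 8, 2, 7, 9] sum 47, len 8
add 6: shortest ending here [11, 8, 2, 7, 9, 6] sum 43, len 6
Shortest qualifying length: 6.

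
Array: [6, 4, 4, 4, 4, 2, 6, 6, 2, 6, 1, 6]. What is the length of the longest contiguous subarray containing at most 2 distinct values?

5

Extend right; when distinct count exceeds 2, shrink from the left:
add 6: window [6] (1 distinct), len 1
add 4: window [6, 4] (2 distinct), len 2
add 4: window [6, 4, 4] (2 distinct), len 3
add 4: window [6, 4, 4, 4] (2 distinct), len 4
add 4: window [6, 4, 4, 4, 4] (2 distinct), len 5
add 2: window [4, 4, 4, 4, 2] (2 distinct), len 5
add 6: window [2, 6] (2 distinct), len 2
add 6: window [2, 6, 6] (2 distinct), len 3
add 2: window [2, 6, 6, 2] (2 distinct), len 4
add 6: window [2, 6, 6, 2, 6] (2 distinct), len 5
add 1: window [6, 1] (2 distinct), len 2
add 6: window [6, 1, 6] (2 distinct), len 3
Longest length with ≤2 distinct: 5.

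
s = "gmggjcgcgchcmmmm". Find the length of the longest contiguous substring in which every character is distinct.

3

[g] len 1
[g, m] len 2
[m, g] len 2
[g] len 1
[g, j] len 2
[g, j, c] len 3
[j, c, g] len 3
[g, c] len 2
[c, g] len 2
[g, c] len 2
[g, c, h] len 3
[h, c] len 2
[h, c, m] len 3
[m] len 1
[m] len 1
[m] len 1
Longest all-distinct length: 3.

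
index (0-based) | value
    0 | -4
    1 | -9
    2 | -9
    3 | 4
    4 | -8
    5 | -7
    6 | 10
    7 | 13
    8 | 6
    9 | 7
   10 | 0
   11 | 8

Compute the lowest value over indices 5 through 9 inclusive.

-7

Elements at indices 5..9: -7, 10, 13, 6, 7
min(-7, 10, 13, 6, 7) = -7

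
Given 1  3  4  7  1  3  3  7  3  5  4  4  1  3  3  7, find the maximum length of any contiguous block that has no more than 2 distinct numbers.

4

add 1: window [1] (1 distinct), len 1
add 3: window [1, 3] (2 distinct), len 2
add 4: window [3, 4] (2 distinct), len 2
add 7: window [4, 7] (2 distinct), len 2
add 1: window [7, 1] (2 distinct), len 2
add 3: window [1, 3] (2 distinct), len 2
add 3: window [1, 3, 3] (2 distinct), len 3
add 7: window [3, 3, 7] (2 distinct), len 3
add 3: window [3, 3, 7, 3] (2 distinct), len 4
add 5: window [3, 5] (2 distinct), len 2
add 4: window [5, 4] (2 distinct), len 2
add 4: window [5, 4, 4] (2 distinct), len 3
add 1: window [4, 4, 1] (2 distinct), len 3
add 3: window [1, 3] (2 distinct), len 2
add 3: window [1, 3, 3] (2 distinct), len 3
add 7: window [3, 3, 7] (2 distinct), len 3
Longest length with ≤2 distinct: 4.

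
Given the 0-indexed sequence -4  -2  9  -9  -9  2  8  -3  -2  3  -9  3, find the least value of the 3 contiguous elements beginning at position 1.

Elements at indices 1..3: -2, 9, -9
min(-2, 9, -9) = -9

-9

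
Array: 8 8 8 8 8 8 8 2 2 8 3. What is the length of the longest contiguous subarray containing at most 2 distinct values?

10

add 8: window [8] (1 distinct), len 1
add 8: window [8, 8] (1 distinct), len 2
add 8: window [8, 8, 8] (1 distinct), len 3
add 8: window [8, 8, 8, 8] (1 distinct), len 4
add 8: window [8, 8, 8, 8, 8] (1 distinct), len 5
add 8: window [8, 8, 8, 8, 8, 8] (1 distinct), len 6
add 8: window [8, 8, 8, 8, 8, 8, 8] (1 distinct), len 7
add 2: window [8, 8, 8, 8, 8, 8, 8, 2] (2 distinct), len 8
add 2: window [8, 8, 8, 8, 8, 8, 8, 2, 2] (2 distinct), len 9
add 8: window [8, 8, 8, 8, 8, 8, 8, 2, 2, 8] (2 distinct), len 10
add 3: window [8, 3] (2 distinct), len 2
Longest length with ≤2 distinct: 10.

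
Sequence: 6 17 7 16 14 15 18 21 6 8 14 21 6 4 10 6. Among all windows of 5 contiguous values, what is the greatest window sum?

(6, 17, 7, 16, 14) → sum 60
(17, 7, 16, 14, 15) → sum 69
(7, 16, 14, 15, 18) → sum 70
(16, 14, 15, 18, 21) → sum 84
(14, 15, 18, 21, 6) → sum 74
(15, 18, 21, 6, 8) → sum 68
(18, 21, 6, 8, 14) → sum 67
(21, 6, 8, 14, 21) → sum 70
(6, 8, 14, 21, 6) → sum 55
(8, 14, 21, 6, 4) → sum 53
(14, 21, 6, 4, 10) → sum 55
(21, 6, 4, 10, 6) → sum 47
Greatest of these is 84.

84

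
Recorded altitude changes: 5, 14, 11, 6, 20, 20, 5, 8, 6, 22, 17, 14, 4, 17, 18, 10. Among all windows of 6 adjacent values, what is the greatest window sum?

92

[5, 14, 11, 6, 20, 20] → sum 76
[14, 11, 6, 20, 20, 5] → sum 76
[11, 6, 20, 20, 5, 8] → sum 70
[6, 20, 20, 5, 8, 6] → sum 65
[20, 20, 5, 8, 6, 22] → sum 81
[20, 5, 8, 6, 22, 17] → sum 78
[5, 8, 6, 22, 17, 14] → sum 72
[8, 6, 22, 17, 14, 4] → sum 71
[6, 22, 17, 14, 4, 17] → sum 80
[22, 17, 14, 4, 17, 18] → sum 92
[17, 14, 4, 17, 18, 10] → sum 80
Greatest of these is 92.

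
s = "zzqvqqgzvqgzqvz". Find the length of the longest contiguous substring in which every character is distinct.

4

add z: [z] len 1
add z (repeat z, move left end past it): [z] len 1
add q: [z, q] len 2
add v: [z, q, v] len 3
add q (repeat q, move left end past it): [v, q] len 2
add q (repeat q, move left end past it): [q] len 1
add g: [q, g] len 2
add z: [q, g, z] len 3
add v: [q, g, z, v] len 4
add q (repeat q, move left end past it): [g, z, v, q] len 4
add g (repeat g, move left end past it): [z, v, q, g] len 4
add z (repeat z, move left end past it): [v, q, g, z] len 4
add q (repeat q, move left end past it): [g, z, q] len 3
add v: [g, z, q, v] len 4
add z (repeat z, move left end past it): [q, v, z] len 3
Longest all-distinct length: 4.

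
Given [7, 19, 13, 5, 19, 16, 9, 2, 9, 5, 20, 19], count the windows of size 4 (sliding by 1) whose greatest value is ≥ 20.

[7, 19, 13, 5] → max 19
[19, 13, 5, 19] → max 19
[13, 5, 19, 16] → max 19
[5, 19, 16, 9] → max 19
[19, 16, 9, 2] → max 19
[16, 9, 2, 9] → max 16
[9, 2, 9, 5] → max 9
[2, 9, 5, 20] → max 20  ≥ 20 ✓
[9, 5, 20, 19] → max 20  ≥ 20 ✓
2 windows satisfy the condition.

2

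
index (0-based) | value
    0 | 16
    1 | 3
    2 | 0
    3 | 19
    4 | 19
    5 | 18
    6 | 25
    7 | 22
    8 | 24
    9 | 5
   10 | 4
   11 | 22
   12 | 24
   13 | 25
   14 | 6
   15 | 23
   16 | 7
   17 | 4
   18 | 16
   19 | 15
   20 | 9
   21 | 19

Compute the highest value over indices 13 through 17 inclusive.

Elements at indices 13..17: 25, 6, 23, 7, 4
max(25, 6, 23, 7, 4) = 25

25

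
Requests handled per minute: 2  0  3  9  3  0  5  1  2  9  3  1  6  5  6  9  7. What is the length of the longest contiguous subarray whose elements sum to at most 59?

15

Extend to the right; shrink from the left whenever the sum exceeds 59:
→ 2: sum 2, len 1
→ 0: sum 2, len 2
→ 3: sum 5, len 3
→ 9: sum 14, len 4
→ 3: sum 17, len 5
→ 0: sum 17, len 6
→ 5: sum 22, len 7
→ 1: sum 23, len 8
→ 2: sum 25, len 9
→ 9: sum 34, len 10
→ 3: sum 37, len 11
→ 1: sum 38, len 12
→ 6: sum 44, len 13
→ 5: sum 49, len 14
→ 6: sum 55, len 15
→ 9 (dropped 2, 0, 3): sum 59, len 13
→ 7 (dropped 9): sum 57, len 13
Longest length seen: 15.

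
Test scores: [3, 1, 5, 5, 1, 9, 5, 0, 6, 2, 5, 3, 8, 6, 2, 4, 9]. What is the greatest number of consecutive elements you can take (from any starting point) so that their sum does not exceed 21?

Extend to the right; shrink from the left whenever the sum exceeds 21:
[3] sum 3 len 1
[3, 1] sum 4 len 2
[3, 1, 5] sum 9 len 3
[3, 1, 5, 5] sum 14 len 4
[3, 1, 5, 5, 1] sum 15 len 5
[1, 5, 5, 1, 9] sum 21 len 5
[5, 1, 9, 5] sum 20 len 4
[5, 1, 9, 5, 0] sum 20 len 5
[1, 9, 5, 0, 6] sum 21 len 5
[5, 0, 6, 2] sum 13 len 4
[5, 0, 6, 2, 5] sum 18 len 5
[5, 0, 6, 2, 5, 3] sum 21 len 6
[2, 5, 3, 8] sum 18 len 4
[3, 8, 6] sum 17 len 3
[3, 8, 6, 2] sum 19 len 4
[8, 6, 2, 4] sum 20 len 4
[6, 2, 4, 9] sum 21 len 4
Longest length seen: 6.

6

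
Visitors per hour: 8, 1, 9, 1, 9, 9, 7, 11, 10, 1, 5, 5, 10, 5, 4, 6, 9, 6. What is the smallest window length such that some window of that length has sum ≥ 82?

Extend right; whenever the sum reaches 82, record the length and shrink from the left:
add 8: running sum 8 < 82
add 1: running sum 9 < 82
add 9: running sum 18 < 82
add 1: running sum 19 < 82
add 9: running sum 28 < 82
add 9: running sum 37 < 82
add 7: running sum 44 < 82
add 11: running sum 55 < 82
add 10: running sum 65 < 82
add 1: running sum 66 < 82
add 5: running sum 71 < 82
add 5: running sum 76 < 82
end 12: [8, 1, 9, 1, 9, 9, 7, 11, 10, 1, 5, 5, 10] sum 86, len 13
end 13: [9, 1, 9, 9, 7, 11, 10, 1, 5, 5, 10, 5] sum 82, len 12
end 14: [9, 1, 9, 9, 7, 11, 10, 1, 5, 5, 10, 5, 4] sum 86, len 13
end 15: [9, 9, 7, 11, 10, 1, 5, 5, 10, 5, 4, 6] sum 82, len 12
end 16: [9, 7, 11, 10, 1, 5, 5, 10, 5, 4, 6, 9] sum 82, len 12
end 17: [9, 7, 11, 10, 1, 5, 5, 10, 5, 4, 6, 9, 6] sum 88, len 13
Shortest qualifying length: 12.

12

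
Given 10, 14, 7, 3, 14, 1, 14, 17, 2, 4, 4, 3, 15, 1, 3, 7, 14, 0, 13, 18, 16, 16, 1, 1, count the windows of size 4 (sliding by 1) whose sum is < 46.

17

(10, 14, 7, 3) → sum 34  < 46 ✓
(14, 7, 3, 14) → sum 38  < 46 ✓
(7, 3, 14, 1) → sum 25  < 46 ✓
(3, 14, 1, 14) → sum 32  < 46 ✓
(14, 1, 14, 17) → sum 46
(1, 14, 17, 2) → sum 34  < 46 ✓
(14, 17, 2, 4) → sum 37  < 46 ✓
(17, 2, 4, 4) → sum 27  < 46 ✓
(2, 4, 4, 3) → sum 13  < 46 ✓
(4, 4, 3, 15) → sum 26  < 46 ✓
(4, 3, 15, 1) → sum 23  < 46 ✓
(3, 15, 1, 3) → sum 22  < 46 ✓
(15, 1, 3, 7) → sum 26  < 46 ✓
(1, 3, 7, 14) → sum 25  < 46 ✓
(3, 7, 14, 0) → sum 24  < 46 ✓
(7, 14, 0, 13) → sum 34  < 46 ✓
(14, 0, 13, 18) → sum 45  < 46 ✓
(0, 13, 18, 16) → sum 47
(13, 18, 16, 16) → sum 63
(18, 16, 16, 1) → sum 51
(16, 16, 1, 1) → sum 34  < 46 ✓
17 windows satisfy the condition.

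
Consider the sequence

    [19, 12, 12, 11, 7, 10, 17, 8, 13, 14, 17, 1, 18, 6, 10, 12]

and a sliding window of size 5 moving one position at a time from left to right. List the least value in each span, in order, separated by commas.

7, 7, 7, 7, 7, 8, 8, 1, 1, 1, 1, 1

19 12 12 11 7 → min 7
12 12 11 7 10 → min 7
12 11 7 10 17 → min 7
11 7 10 17 8 → min 7
7 10 17 8 13 → min 7
10 17 8 13 14 → min 8
17 8 13 14 17 → min 8
8 13 14 17 1 → min 1
13 14 17 1 18 → min 1
14 17 1 18 6 → min 1
17 1 18 6 10 → min 1
1 18 6 10 12 → min 1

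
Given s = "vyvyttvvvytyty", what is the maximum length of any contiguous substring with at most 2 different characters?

5

[v] 1 distinct, len 1
[v, y] 2 distinct, len 2
[v, y, v] 2 distinct, len 3
[v, y, v, y] 2 distinct, len 4
[y, t] 2 distinct, len 2
[y, t, t] 2 distinct, len 3
[t, t, v] 2 distinct, len 3
[t, t, v, v] 2 distinct, len 4
[t, t, v, v, v] 2 distinct, len 5
[v, v, v, y] 2 distinct, len 4
[y, t] 2 distinct, len 2
[y, t, y] 2 distinct, len 3
[y, t, y, t] 2 distinct, len 4
[y, t, y, t, y] 2 distinct, len 5
Longest length with ≤2 distinct: 5.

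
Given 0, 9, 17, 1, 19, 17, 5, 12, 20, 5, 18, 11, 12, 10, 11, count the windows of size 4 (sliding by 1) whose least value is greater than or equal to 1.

(0, 9, 17, 1) → min 0
(9, 17, 1, 19) → min 1  ≥ 1 ✓
(17, 1, 19, 17) → min 1  ≥ 1 ✓
(1, 19, 17, 5) → min 1  ≥ 1 ✓
(19, 17, 5, 12) → min 5  ≥ 1 ✓
(17, 5, 12, 20) → min 5  ≥ 1 ✓
(5, 12, 20, 5) → min 5  ≥ 1 ✓
(12, 20, 5, 18) → min 5  ≥ 1 ✓
(20, 5, 18, 11) → min 5  ≥ 1 ✓
(5, 18, 11, 12) → min 5  ≥ 1 ✓
(18, 11, 12, 10) → min 10  ≥ 1 ✓
(11, 12, 10, 11) → min 10  ≥ 1 ✓
11 windows satisfy the condition.

11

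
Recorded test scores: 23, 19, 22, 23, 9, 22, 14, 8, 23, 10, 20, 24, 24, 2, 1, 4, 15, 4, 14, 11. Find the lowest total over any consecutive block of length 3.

7

[23, 19, 22] → sum 64
[19, 22, 23] → sum 64
[22, 23, 9] → sum 54
[23, 9, 22] → sum 54
[9, 22, 14] → sum 45
[22, 14, 8] → sum 44
[14, 8, 23] → sum 45
[8, 23, 10] → sum 41
[23, 10, 20] → sum 53
[10, 20, 24] → sum 54
[20, 24, 24] → sum 68
[24, 24, 2] → sum 50
[24, 2, 1] → sum 27
[2, 1, 4] → sum 7
[1, 4, 15] → sum 20
[4, 15, 4] → sum 23
[15, 4, 14] → sum 33
[4, 14, 11] → sum 29
Lowest of these is 7.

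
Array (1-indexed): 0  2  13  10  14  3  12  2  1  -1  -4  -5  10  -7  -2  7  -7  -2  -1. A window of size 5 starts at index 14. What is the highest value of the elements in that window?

7

Elements at indices 14..18: -7, -2, 7, -7, -2
max(-7, -2, 7, -7, -2) = 7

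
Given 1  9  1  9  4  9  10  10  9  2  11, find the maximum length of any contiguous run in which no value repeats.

add 1: [1] len 1
add 9: [1, 9] len 2
add 1 (repeat 1, move left end past it): [9, 1] len 2
add 9 (repeat 9, move left end past it): [1, 9] len 2
add 4: [1, 9, 4] len 3
add 9 (repeat 9, move left end past it): [4, 9] len 2
add 10: [4, 9, 10] len 3
add 10 (repeat 10, move left end past it): [10] len 1
add 9: [10, 9] len 2
add 2: [10, 9, 2] len 3
add 11: [10, 9, 2, 11] len 4
Longest all-distinct length: 4.

4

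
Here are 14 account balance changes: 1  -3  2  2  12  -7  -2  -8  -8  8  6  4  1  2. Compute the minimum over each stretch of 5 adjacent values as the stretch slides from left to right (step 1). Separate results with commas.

(1, -3, 2, 2, 12) → min -3
(-3, 2, 2, 12, -7) → min -7
(2, 2, 12, -7, -2) → min -7
(2, 12, -7, -2, -8) → min -8
(12, -7, -2, -8, -8) → min -8
(-7, -2, -8, -8, 8) → min -8
(-2, -8, -8, 8, 6) → min -8
(-8, -8, 8, 6, 4) → min -8
(-8, 8, 6, 4, 1) → min -8
(8, 6, 4, 1, 2) → min 1

-3, -7, -7, -8, -8, -8, -8, -8, -8, 1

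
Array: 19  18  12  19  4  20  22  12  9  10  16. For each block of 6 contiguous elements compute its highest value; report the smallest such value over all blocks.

20

19 18 12 19 4 20 → max 20
18 12 19 4 20 22 → max 22
12 19 4 20 22 12 → max 22
19 4 20 22 12 9 → max 22
4 20 22 12 9 10 → max 22
20 22 12 9 10 16 → max 22
Smallest of these is 20.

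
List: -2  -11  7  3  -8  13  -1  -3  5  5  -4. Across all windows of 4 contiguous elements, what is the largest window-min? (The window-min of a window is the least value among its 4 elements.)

-3

Window mins for each of the 8 positions:
-2 -11 7 3 → min -11
-11 7 3 -8 → min -11
7 3 -8 13 → min -8
3 -8 13 -1 → min -8
-8 13 -1 -3 → min -8
13 -1 -3 5 → min -3
-1 -3 5 5 → min -3
-3 5 5 -4 → min -4
Largest of these is -3.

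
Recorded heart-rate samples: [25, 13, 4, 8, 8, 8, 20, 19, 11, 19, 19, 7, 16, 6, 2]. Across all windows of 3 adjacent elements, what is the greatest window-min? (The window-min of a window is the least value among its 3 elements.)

(25, 13, 4) → min 4
(13, 4, 8) → min 4
(4, 8, 8) → min 4
(8, 8, 8) → min 8
(8, 8, 20) → min 8
(8, 20, 19) → min 8
(20, 19, 11) → min 11
(19, 11, 19) → min 11
(11, 19, 19) → min 11
(19, 19, 7) → min 7
(19, 7, 16) → min 7
(7, 16, 6) → min 6
(16, 6, 2) → min 2
Greatest of these is 11.

11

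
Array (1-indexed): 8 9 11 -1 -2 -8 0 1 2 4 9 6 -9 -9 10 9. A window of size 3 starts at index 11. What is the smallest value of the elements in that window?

Elements at indices 11..13: 9, 6, -9
min(9, 6, -9) = -9

-9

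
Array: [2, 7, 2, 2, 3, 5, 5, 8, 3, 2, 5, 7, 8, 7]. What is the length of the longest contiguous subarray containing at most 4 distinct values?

[2] 1 distinct, len 1
[2, 7] 2 distinct, len 2
[2, 7, 2] 2 distinct, len 3
[2, 7, 2, 2] 2 distinct, len 4
[2, 7, 2, 2, 3] 3 distinct, len 5
[2, 7, 2, 2, 3, 5] 4 distinct, len 6
[2, 7, 2, 2, 3, 5, 5] 4 distinct, len 7
[2, 2, 3, 5, 5, 8] 4 distinct, len 6
[2, 2, 3, 5, 5, 8, 3] 4 distinct, len 7
[2, 2, 3, 5, 5, 8, 3, 2] 4 distinct, len 8
[2, 2, 3, 5, 5, 8, 3, 2, 5] 4 distinct, len 9
[3, 2, 5, 7] 4 distinct, len 4
[2, 5, 7, 8] 4 distinct, len 4
[2, 5, 7, 8, 7] 4 distinct, len 5
Longest length with ≤4 distinct: 9.

9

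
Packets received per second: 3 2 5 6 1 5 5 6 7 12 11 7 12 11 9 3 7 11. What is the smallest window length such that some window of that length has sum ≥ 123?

add 3: running sum 3 < 123
add 2: running sum 5 < 123
add 5: running sum 10 < 123
add 6: running sum 16 < 123
add 1: running sum 17 < 123
add 5: running sum 22 < 123
add 5: running sum 27 < 123
add 6: running sum 33 < 123
add 7: running sum 40 < 123
add 12: running sum 52 < 123
add 11: running sum 63 < 123
add 7: running sum 70 < 123
add 12: running sum 82 < 123
add 11: running sum 93 < 123
add 9: running sum 102 < 123
add 3: running sum 105 < 123
add 7: running sum 112 < 123
end 17: [3, 2, 5, 6, 1, 5, 5, 6, 7, 12, 11, 7, 12, 11, 9, 3, 7, 11] sum 123, len 18
Shortest qualifying length: 18.

18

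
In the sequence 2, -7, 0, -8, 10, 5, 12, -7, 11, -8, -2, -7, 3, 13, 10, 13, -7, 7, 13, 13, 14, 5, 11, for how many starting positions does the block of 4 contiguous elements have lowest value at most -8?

8

2 -7 0 -8 → min -8  ≤ -8 ✓
-7 0 -8 10 → min -8  ≤ -8 ✓
0 -8 10 5 → min -8  ≤ -8 ✓
-8 10 5 12 → min -8  ≤ -8 ✓
10 5 12 -7 → min -7
5 12 -7 11 → min -7
12 -7 11 -8 → min -8  ≤ -8 ✓
-7 11 -8 -2 → min -8  ≤ -8 ✓
11 -8 -2 -7 → min -8  ≤ -8 ✓
-8 -2 -7 3 → min -8  ≤ -8 ✓
-2 -7 3 13 → min -7
-7 3 13 10 → min -7
3 13 10 13 → min 3
13 10 13 -7 → min -7
10 13 -7 7 → min -7
13 -7 7 13 → min -7
-7 7 13 13 → min -7
7 13 13 14 → min 7
13 13 14 5 → min 5
13 14 5 11 → min 5
8 windows satisfy the condition.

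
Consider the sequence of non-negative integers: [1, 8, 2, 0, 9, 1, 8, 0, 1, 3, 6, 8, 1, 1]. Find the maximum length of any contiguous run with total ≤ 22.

[1] sum 1 len 1
[1, 8] sum 9 len 2
[1, 8, 2] sum 11 len 3
[1, 8, 2, 0] sum 11 len 4
[1, 8, 2, 0, 9] sum 20 len 5
[1, 8, 2, 0, 9, 1] sum 21 len 6
[2, 0, 9, 1, 8] sum 20 len 5
[2, 0, 9, 1, 8, 0] sum 20 len 6
[2, 0, 9, 1, 8, 0, 1] sum 21 len 7
[0, 9, 1, 8, 0, 1, 3] sum 22 len 7
[1, 8, 0, 1, 3, 6] sum 19 len 6
[0, 1, 3, 6, 8] sum 18 len 5
[0, 1, 3, 6, 8, 1] sum 19 len 6
[0, 1, 3, 6, 8, 1, 1] sum 20 len 7
Longest length seen: 7.

7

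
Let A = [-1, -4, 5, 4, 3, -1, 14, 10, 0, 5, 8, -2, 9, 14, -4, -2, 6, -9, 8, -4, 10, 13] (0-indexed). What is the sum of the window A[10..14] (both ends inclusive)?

Elements at indices 10..14: 8, -2, 9, 14, -4
sum(8, -2, 9, 14, -4) = 25

25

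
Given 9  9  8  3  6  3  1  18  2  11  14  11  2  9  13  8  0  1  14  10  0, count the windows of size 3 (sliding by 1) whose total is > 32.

9 9 8 → sum 26
9 8 3 → sum 20
8 3 6 → sum 17
3 6 3 → sum 12
6 3 1 → sum 10
3 1 18 → sum 22
1 18 2 → sum 21
18 2 11 → sum 31
2 11 14 → sum 27
11 14 11 → sum 36  > 32 ✓
14 11 2 → sum 27
11 2 9 → sum 22
2 9 13 → sum 24
9 13 8 → sum 30
13 8 0 → sum 21
8 0 1 → sum 9
0 1 14 → sum 15
1 14 10 → sum 25
14 10 0 → sum 24
1 window satisfy the condition.

1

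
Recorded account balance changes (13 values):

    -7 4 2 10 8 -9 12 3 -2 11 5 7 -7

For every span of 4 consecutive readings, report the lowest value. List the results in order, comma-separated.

-7, 2, -9, -9, -9, -9, -2, -2, -2, -7

[-7, 4, 2, 10] → min -7
[4, 2, 10, 8] → min 2
[2, 10, 8, -9] → min -9
[10, 8, -9, 12] → min -9
[8, -9, 12, 3] → min -9
[-9, 12, 3, -2] → min -9
[12, 3, -2, 11] → min -2
[3, -2, 11, 5] → min -2
[-2, 11, 5, 7] → min -2
[11, 5, 7, -7] → min -7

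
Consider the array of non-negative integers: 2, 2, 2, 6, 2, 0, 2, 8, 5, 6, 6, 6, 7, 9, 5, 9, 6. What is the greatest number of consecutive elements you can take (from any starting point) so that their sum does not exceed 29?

→ 2: sum 2, len 1
→ 2: sum 4, len 2
→ 2: sum 6, len 3
→ 6: sum 12, len 4
→ 2: sum 14, len 5
→ 0: sum 14, len 6
→ 2: sum 16, len 7
→ 8: sum 24, len 8
→ 5: sum 29, len 9
→ 6 (dropped 2, 2, 2): sum 29, len 7
→ 6 (dropped 6): sum 29, len 7
→ 6 (dropped 2, 0, 2, 8): sum 23, len 4
→ 7 (dropped 5): sum 25, len 4
→ 9 (dropped 6): sum 28, len 4
→ 5 (dropped 6): sum 27, len 4
→ 9 (dropped 6, 7): sum 23, len 3
→ 6: sum 29, len 4
Longest length seen: 9.

9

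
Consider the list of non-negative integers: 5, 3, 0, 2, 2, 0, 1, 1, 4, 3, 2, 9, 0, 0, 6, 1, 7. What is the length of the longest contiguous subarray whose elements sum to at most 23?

[5] sum 5 len 1
[5, 3] sum 8 len 2
[5, 3, 0] sum 8 len 3
[5, 3, 0, 2] sum 10 len 4
[5, 3, 0, 2, 2] sum 12 len 5
[5, 3, 0, 2, 2, 0] sum 12 len 6
[5, 3, 0, 2, 2, 0, 1] sum 13 len 7
[5, 3, 0, 2, 2, 0, 1, 1] sum 14 len 8
[5, 3, 0, 2, 2, 0, 1, 1, 4] sum 18 len 9
[5, 3, 0, 2, 2, 0, 1, 1, 4, 3] sum 21 len 10
[5, 3, 0, 2, 2, 0, 1, 1, 4, 3, 2] sum 23 len 11
[2, 0, 1, 1, 4, 3, 2, 9] sum 22 len 8
[2, 0, 1, 1, 4, 3, 2, 9, 0] sum 22 len 9
[2, 0, 1, 1, 4, 3, 2, 9, 0, 0] sum 22 len 10
[3, 2, 9, 0, 0, 6] sum 20 len 6
[3, 2, 9, 0, 0, 6, 1] sum 21 len 7
[9, 0, 0, 6, 1, 7] sum 23 len 6
Longest length seen: 11.

11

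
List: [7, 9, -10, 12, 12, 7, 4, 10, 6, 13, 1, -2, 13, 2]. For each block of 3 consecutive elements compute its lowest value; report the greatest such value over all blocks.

7

Each size-3 window and its min:
[7, 9, -10] → min -10
[9, -10, 12] → min -10
[-10, 12, 12] → min -10
[12, 12, 7] → min 7
[12, 7, 4] → min 4
[7, 4, 10] → min 4
[4, 10, 6] → min 4
[10, 6, 13] → min 6
[6, 13, 1] → min 1
[13, 1, -2] → min -2
[1, -2, 13] → min -2
[-2, 13, 2] → min -2
Greatest of these is 7.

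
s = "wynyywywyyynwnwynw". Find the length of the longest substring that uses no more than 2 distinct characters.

[w] 1 distinct, len 1
[w, y] 2 distinct, len 2
[y, n] 2 distinct, len 2
[y, n, y] 2 distinct, len 3
[y, n, y, y] 2 distinct, len 4
[y, y, w] 2 distinct, len 3
[y, y, w, y] 2 distinct, len 4
[y, y, w, y, w] 2 distinct, len 5
[y, y, w, y, w, y] 2 distinct, len 6
[y, y, w, y, w, y, y] 2 distinct, len 7
[y, y, w, y, w, y, y, y] 2 distinct, len 8
[y, y, y, n] 2 distinct, len 4
[n, w] 2 distinct, len 2
[n, w, n] 2 distinct, len 3
[n, w, n, w] 2 distinct, len 4
[w, y] 2 distinct, len 2
[y, n] 2 distinct, len 2
[n, w] 2 distinct, len 2
Longest length with ≤2 distinct: 8.

8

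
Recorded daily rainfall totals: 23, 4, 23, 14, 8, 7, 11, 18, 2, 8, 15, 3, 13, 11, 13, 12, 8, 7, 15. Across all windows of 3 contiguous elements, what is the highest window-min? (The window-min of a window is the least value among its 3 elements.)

11

(23, 4, 23) → min 4
(4, 23, 14) → min 4
(23, 14, 8) → min 8
(14, 8, 7) → min 7
(8, 7, 11) → min 7
(7, 11, 18) → min 7
(11, 18, 2) → min 2
(18, 2, 8) → min 2
(2, 8, 15) → min 2
(8, 15, 3) → min 3
(15, 3, 13) → min 3
(3, 13, 11) → min 3
(13, 11, 13) → min 11
(11, 13, 12) → min 11
(13, 12, 8) → min 8
(12, 8, 7) → min 7
(8, 7, 15) → min 7
Highest of these is 11.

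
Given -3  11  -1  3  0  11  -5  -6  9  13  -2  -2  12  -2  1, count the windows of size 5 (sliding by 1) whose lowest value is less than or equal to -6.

5

-3 11 -1 3 0 → min -3
11 -1 3 0 11 → min -1
-1 3 0 11 -5 → min -5
3 0 11 -5 -6 → min -6  ≤ -6 ✓
0 11 -5 -6 9 → min -6  ≤ -6 ✓
11 -5 -6 9 13 → min -6  ≤ -6 ✓
-5 -6 9 13 -2 → min -6  ≤ -6 ✓
-6 9 13 -2 -2 → min -6  ≤ -6 ✓
9 13 -2 -2 12 → min -2
13 -2 -2 12 -2 → min -2
-2 -2 12 -2 1 → min -2
5 windows satisfy the condition.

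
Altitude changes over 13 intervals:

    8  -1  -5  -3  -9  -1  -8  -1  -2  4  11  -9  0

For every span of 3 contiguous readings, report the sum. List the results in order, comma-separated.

Sliding a size-3 window across the 13 values:
8 -1 -5 → sum 2
-1 -5 -3 → sum -9
-5 -3 -9 → sum -17
-3 -9 -1 → sum -13
-9 -1 -8 → sum -18
-1 -8 -1 → sum -10
-8 -1 -2 → sum -11
-1 -2 4 → sum 1
-2 4 11 → sum 13
4 11 -9 → sum 6
11 -9 0 → sum 2

2, -9, -17, -13, -18, -10, -11, 1, 13, 6, 2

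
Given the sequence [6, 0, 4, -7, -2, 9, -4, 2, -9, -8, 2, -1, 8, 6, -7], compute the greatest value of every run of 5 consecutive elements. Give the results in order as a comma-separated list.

6, 9, 9, 9, 9, 9, 2, 2, 8, 8, 8

(6, 0, 4, -7, -2) → max 6
(0, 4, -7, -2, 9) → max 9
(4, -7, -2, 9, -4) → max 9
(-7, -2, 9, -4, 2) → max 9
(-2, 9, -4, 2, -9) → max 9
(9, -4, 2, -9, -8) → max 9
(-4, 2, -9, -8, 2) → max 2
(2, -9, -8, 2, -1) → max 2
(-9, -8, 2, -1, 8) → max 8
(-8, 2, -1, 8, 6) → max 8
(2, -1, 8, 6, -7) → max 8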